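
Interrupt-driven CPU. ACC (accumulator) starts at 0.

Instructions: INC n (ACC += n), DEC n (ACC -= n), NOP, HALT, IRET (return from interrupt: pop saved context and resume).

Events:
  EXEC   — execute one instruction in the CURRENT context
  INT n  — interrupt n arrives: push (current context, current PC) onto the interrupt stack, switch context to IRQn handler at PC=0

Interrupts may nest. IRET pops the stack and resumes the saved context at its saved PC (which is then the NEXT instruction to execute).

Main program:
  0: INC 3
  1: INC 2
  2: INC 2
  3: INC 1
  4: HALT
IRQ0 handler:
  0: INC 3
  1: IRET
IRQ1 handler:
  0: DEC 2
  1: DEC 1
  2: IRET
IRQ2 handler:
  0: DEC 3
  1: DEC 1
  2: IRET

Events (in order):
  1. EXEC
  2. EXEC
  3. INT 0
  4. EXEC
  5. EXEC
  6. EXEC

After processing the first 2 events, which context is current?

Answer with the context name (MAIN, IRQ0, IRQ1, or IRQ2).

Event 1 (EXEC): [MAIN] PC=0: INC 3 -> ACC=3
Event 2 (EXEC): [MAIN] PC=1: INC 2 -> ACC=5

Answer: MAIN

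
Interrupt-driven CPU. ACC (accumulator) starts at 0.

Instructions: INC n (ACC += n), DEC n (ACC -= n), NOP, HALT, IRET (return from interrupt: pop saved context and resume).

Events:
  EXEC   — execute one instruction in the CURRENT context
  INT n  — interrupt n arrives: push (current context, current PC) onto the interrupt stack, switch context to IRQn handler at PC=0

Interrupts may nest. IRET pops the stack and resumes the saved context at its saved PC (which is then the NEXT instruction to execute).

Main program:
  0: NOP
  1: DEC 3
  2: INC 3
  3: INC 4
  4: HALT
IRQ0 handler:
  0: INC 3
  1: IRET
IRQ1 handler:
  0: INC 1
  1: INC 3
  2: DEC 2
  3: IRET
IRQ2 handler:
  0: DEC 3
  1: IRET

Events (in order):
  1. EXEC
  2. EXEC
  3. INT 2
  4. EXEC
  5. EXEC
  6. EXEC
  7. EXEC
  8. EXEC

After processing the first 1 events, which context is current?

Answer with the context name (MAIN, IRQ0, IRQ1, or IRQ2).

Event 1 (EXEC): [MAIN] PC=0: NOP

Answer: MAIN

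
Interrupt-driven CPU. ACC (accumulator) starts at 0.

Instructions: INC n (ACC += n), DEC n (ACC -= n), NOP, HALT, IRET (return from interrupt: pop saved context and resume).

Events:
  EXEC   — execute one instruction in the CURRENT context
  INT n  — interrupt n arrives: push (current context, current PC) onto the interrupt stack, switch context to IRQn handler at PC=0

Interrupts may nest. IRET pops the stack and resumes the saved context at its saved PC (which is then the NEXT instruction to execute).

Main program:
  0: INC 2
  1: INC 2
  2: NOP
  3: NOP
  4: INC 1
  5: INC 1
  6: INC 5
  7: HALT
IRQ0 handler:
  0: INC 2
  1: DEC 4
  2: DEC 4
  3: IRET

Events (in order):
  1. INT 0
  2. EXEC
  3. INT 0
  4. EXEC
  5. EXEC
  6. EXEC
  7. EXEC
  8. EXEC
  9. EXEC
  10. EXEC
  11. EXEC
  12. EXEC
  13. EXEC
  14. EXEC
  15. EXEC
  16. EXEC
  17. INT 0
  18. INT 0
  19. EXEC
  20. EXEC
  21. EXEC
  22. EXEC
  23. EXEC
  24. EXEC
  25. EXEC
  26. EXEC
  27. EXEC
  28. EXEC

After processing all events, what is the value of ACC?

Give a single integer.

Event 1 (INT 0): INT 0 arrives: push (MAIN, PC=0), enter IRQ0 at PC=0 (depth now 1)
Event 2 (EXEC): [IRQ0] PC=0: INC 2 -> ACC=2
Event 3 (INT 0): INT 0 arrives: push (IRQ0, PC=1), enter IRQ0 at PC=0 (depth now 2)
Event 4 (EXEC): [IRQ0] PC=0: INC 2 -> ACC=4
Event 5 (EXEC): [IRQ0] PC=1: DEC 4 -> ACC=0
Event 6 (EXEC): [IRQ0] PC=2: DEC 4 -> ACC=-4
Event 7 (EXEC): [IRQ0] PC=3: IRET -> resume IRQ0 at PC=1 (depth now 1)
Event 8 (EXEC): [IRQ0] PC=1: DEC 4 -> ACC=-8
Event 9 (EXEC): [IRQ0] PC=2: DEC 4 -> ACC=-12
Event 10 (EXEC): [IRQ0] PC=3: IRET -> resume MAIN at PC=0 (depth now 0)
Event 11 (EXEC): [MAIN] PC=0: INC 2 -> ACC=-10
Event 12 (EXEC): [MAIN] PC=1: INC 2 -> ACC=-8
Event 13 (EXEC): [MAIN] PC=2: NOP
Event 14 (EXEC): [MAIN] PC=3: NOP
Event 15 (EXEC): [MAIN] PC=4: INC 1 -> ACC=-7
Event 16 (EXEC): [MAIN] PC=5: INC 1 -> ACC=-6
Event 17 (INT 0): INT 0 arrives: push (MAIN, PC=6), enter IRQ0 at PC=0 (depth now 1)
Event 18 (INT 0): INT 0 arrives: push (IRQ0, PC=0), enter IRQ0 at PC=0 (depth now 2)
Event 19 (EXEC): [IRQ0] PC=0: INC 2 -> ACC=-4
Event 20 (EXEC): [IRQ0] PC=1: DEC 4 -> ACC=-8
Event 21 (EXEC): [IRQ0] PC=2: DEC 4 -> ACC=-12
Event 22 (EXEC): [IRQ0] PC=3: IRET -> resume IRQ0 at PC=0 (depth now 1)
Event 23 (EXEC): [IRQ0] PC=0: INC 2 -> ACC=-10
Event 24 (EXEC): [IRQ0] PC=1: DEC 4 -> ACC=-14
Event 25 (EXEC): [IRQ0] PC=2: DEC 4 -> ACC=-18
Event 26 (EXEC): [IRQ0] PC=3: IRET -> resume MAIN at PC=6 (depth now 0)
Event 27 (EXEC): [MAIN] PC=6: INC 5 -> ACC=-13
Event 28 (EXEC): [MAIN] PC=7: HALT

Answer: -13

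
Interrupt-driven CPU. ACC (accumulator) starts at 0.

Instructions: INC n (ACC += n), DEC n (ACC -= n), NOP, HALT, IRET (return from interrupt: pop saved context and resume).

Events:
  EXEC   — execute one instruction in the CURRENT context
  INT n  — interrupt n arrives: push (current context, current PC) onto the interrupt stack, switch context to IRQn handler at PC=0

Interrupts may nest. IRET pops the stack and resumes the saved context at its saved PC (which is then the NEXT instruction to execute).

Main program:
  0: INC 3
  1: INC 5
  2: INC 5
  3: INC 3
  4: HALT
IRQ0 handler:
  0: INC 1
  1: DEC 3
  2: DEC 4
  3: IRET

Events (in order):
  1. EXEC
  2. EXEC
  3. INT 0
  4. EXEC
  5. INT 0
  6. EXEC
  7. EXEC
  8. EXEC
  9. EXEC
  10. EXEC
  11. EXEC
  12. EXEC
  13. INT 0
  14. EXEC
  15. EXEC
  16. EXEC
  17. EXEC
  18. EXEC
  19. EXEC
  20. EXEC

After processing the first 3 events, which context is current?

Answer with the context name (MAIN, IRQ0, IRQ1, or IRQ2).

Event 1 (EXEC): [MAIN] PC=0: INC 3 -> ACC=3
Event 2 (EXEC): [MAIN] PC=1: INC 5 -> ACC=8
Event 3 (INT 0): INT 0 arrives: push (MAIN, PC=2), enter IRQ0 at PC=0 (depth now 1)

Answer: IRQ0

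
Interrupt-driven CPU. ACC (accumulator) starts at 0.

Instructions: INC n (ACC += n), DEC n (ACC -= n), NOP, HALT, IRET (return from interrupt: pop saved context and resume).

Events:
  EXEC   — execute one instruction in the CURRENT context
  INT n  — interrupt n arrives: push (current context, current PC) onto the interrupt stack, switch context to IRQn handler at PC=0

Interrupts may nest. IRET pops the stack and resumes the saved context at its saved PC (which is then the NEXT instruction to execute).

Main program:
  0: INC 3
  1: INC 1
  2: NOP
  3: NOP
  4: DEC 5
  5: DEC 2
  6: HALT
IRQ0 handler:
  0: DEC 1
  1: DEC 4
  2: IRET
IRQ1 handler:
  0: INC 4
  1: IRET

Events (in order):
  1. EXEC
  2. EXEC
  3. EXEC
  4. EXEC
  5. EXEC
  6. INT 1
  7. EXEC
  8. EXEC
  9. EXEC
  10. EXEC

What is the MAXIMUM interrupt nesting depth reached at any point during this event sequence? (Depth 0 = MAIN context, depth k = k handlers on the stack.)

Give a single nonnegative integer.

Event 1 (EXEC): [MAIN] PC=0: INC 3 -> ACC=3 [depth=0]
Event 2 (EXEC): [MAIN] PC=1: INC 1 -> ACC=4 [depth=0]
Event 3 (EXEC): [MAIN] PC=2: NOP [depth=0]
Event 4 (EXEC): [MAIN] PC=3: NOP [depth=0]
Event 5 (EXEC): [MAIN] PC=4: DEC 5 -> ACC=-1 [depth=0]
Event 6 (INT 1): INT 1 arrives: push (MAIN, PC=5), enter IRQ1 at PC=0 (depth now 1) [depth=1]
Event 7 (EXEC): [IRQ1] PC=0: INC 4 -> ACC=3 [depth=1]
Event 8 (EXEC): [IRQ1] PC=1: IRET -> resume MAIN at PC=5 (depth now 0) [depth=0]
Event 9 (EXEC): [MAIN] PC=5: DEC 2 -> ACC=1 [depth=0]
Event 10 (EXEC): [MAIN] PC=6: HALT [depth=0]
Max depth observed: 1

Answer: 1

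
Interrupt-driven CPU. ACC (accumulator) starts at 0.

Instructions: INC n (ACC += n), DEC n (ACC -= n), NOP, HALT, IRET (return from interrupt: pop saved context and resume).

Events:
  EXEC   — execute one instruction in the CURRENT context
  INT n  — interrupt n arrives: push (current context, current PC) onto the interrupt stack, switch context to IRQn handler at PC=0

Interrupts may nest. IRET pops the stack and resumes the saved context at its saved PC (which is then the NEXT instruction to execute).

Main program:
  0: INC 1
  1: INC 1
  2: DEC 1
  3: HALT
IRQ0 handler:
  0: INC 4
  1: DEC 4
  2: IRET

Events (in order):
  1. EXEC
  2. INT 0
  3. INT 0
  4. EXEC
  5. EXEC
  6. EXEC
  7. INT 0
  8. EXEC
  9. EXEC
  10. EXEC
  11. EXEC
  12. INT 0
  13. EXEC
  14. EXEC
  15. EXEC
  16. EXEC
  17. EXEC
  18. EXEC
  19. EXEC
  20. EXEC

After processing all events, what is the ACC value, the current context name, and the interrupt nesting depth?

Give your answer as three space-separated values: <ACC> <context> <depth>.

Event 1 (EXEC): [MAIN] PC=0: INC 1 -> ACC=1
Event 2 (INT 0): INT 0 arrives: push (MAIN, PC=1), enter IRQ0 at PC=0 (depth now 1)
Event 3 (INT 0): INT 0 arrives: push (IRQ0, PC=0), enter IRQ0 at PC=0 (depth now 2)
Event 4 (EXEC): [IRQ0] PC=0: INC 4 -> ACC=5
Event 5 (EXEC): [IRQ0] PC=1: DEC 4 -> ACC=1
Event 6 (EXEC): [IRQ0] PC=2: IRET -> resume IRQ0 at PC=0 (depth now 1)
Event 7 (INT 0): INT 0 arrives: push (IRQ0, PC=0), enter IRQ0 at PC=0 (depth now 2)
Event 8 (EXEC): [IRQ0] PC=0: INC 4 -> ACC=5
Event 9 (EXEC): [IRQ0] PC=1: DEC 4 -> ACC=1
Event 10 (EXEC): [IRQ0] PC=2: IRET -> resume IRQ0 at PC=0 (depth now 1)
Event 11 (EXEC): [IRQ0] PC=0: INC 4 -> ACC=5
Event 12 (INT 0): INT 0 arrives: push (IRQ0, PC=1), enter IRQ0 at PC=0 (depth now 2)
Event 13 (EXEC): [IRQ0] PC=0: INC 4 -> ACC=9
Event 14 (EXEC): [IRQ0] PC=1: DEC 4 -> ACC=5
Event 15 (EXEC): [IRQ0] PC=2: IRET -> resume IRQ0 at PC=1 (depth now 1)
Event 16 (EXEC): [IRQ0] PC=1: DEC 4 -> ACC=1
Event 17 (EXEC): [IRQ0] PC=2: IRET -> resume MAIN at PC=1 (depth now 0)
Event 18 (EXEC): [MAIN] PC=1: INC 1 -> ACC=2
Event 19 (EXEC): [MAIN] PC=2: DEC 1 -> ACC=1
Event 20 (EXEC): [MAIN] PC=3: HALT

Answer: 1 MAIN 0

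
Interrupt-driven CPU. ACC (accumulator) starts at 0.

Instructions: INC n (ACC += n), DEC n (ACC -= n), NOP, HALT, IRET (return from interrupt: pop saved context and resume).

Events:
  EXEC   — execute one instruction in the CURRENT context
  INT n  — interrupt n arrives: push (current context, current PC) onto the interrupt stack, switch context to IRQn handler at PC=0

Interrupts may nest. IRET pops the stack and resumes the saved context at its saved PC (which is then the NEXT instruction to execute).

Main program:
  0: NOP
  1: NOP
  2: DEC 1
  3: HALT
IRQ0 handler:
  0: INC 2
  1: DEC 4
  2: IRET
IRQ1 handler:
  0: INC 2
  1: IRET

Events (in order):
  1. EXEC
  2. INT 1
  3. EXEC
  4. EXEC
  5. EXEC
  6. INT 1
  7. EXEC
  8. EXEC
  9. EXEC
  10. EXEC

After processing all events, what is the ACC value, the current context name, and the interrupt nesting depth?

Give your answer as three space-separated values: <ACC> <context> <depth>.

Event 1 (EXEC): [MAIN] PC=0: NOP
Event 2 (INT 1): INT 1 arrives: push (MAIN, PC=1), enter IRQ1 at PC=0 (depth now 1)
Event 3 (EXEC): [IRQ1] PC=0: INC 2 -> ACC=2
Event 4 (EXEC): [IRQ1] PC=1: IRET -> resume MAIN at PC=1 (depth now 0)
Event 5 (EXEC): [MAIN] PC=1: NOP
Event 6 (INT 1): INT 1 arrives: push (MAIN, PC=2), enter IRQ1 at PC=0 (depth now 1)
Event 7 (EXEC): [IRQ1] PC=0: INC 2 -> ACC=4
Event 8 (EXEC): [IRQ1] PC=1: IRET -> resume MAIN at PC=2 (depth now 0)
Event 9 (EXEC): [MAIN] PC=2: DEC 1 -> ACC=3
Event 10 (EXEC): [MAIN] PC=3: HALT

Answer: 3 MAIN 0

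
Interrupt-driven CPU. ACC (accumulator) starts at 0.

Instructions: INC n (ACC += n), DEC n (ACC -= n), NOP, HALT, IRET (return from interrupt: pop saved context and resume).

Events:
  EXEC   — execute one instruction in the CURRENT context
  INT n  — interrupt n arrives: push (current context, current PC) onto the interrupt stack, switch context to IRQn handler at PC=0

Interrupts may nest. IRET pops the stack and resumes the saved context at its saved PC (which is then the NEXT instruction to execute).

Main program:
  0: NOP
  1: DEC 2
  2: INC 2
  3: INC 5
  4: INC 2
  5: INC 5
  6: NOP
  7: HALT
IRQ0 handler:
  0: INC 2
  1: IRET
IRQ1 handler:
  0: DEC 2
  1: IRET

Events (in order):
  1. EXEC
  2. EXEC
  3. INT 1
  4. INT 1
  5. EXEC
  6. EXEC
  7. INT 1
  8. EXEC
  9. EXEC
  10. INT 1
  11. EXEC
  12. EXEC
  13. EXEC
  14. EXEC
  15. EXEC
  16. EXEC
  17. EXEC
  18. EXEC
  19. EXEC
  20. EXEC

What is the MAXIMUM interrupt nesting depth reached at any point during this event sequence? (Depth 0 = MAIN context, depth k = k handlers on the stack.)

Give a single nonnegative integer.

Event 1 (EXEC): [MAIN] PC=0: NOP [depth=0]
Event 2 (EXEC): [MAIN] PC=1: DEC 2 -> ACC=-2 [depth=0]
Event 3 (INT 1): INT 1 arrives: push (MAIN, PC=2), enter IRQ1 at PC=0 (depth now 1) [depth=1]
Event 4 (INT 1): INT 1 arrives: push (IRQ1, PC=0), enter IRQ1 at PC=0 (depth now 2) [depth=2]
Event 5 (EXEC): [IRQ1] PC=0: DEC 2 -> ACC=-4 [depth=2]
Event 6 (EXEC): [IRQ1] PC=1: IRET -> resume IRQ1 at PC=0 (depth now 1) [depth=1]
Event 7 (INT 1): INT 1 arrives: push (IRQ1, PC=0), enter IRQ1 at PC=0 (depth now 2) [depth=2]
Event 8 (EXEC): [IRQ1] PC=0: DEC 2 -> ACC=-6 [depth=2]
Event 9 (EXEC): [IRQ1] PC=1: IRET -> resume IRQ1 at PC=0 (depth now 1) [depth=1]
Event 10 (INT 1): INT 1 arrives: push (IRQ1, PC=0), enter IRQ1 at PC=0 (depth now 2) [depth=2]
Event 11 (EXEC): [IRQ1] PC=0: DEC 2 -> ACC=-8 [depth=2]
Event 12 (EXEC): [IRQ1] PC=1: IRET -> resume IRQ1 at PC=0 (depth now 1) [depth=1]
Event 13 (EXEC): [IRQ1] PC=0: DEC 2 -> ACC=-10 [depth=1]
Event 14 (EXEC): [IRQ1] PC=1: IRET -> resume MAIN at PC=2 (depth now 0) [depth=0]
Event 15 (EXEC): [MAIN] PC=2: INC 2 -> ACC=-8 [depth=0]
Event 16 (EXEC): [MAIN] PC=3: INC 5 -> ACC=-3 [depth=0]
Event 17 (EXEC): [MAIN] PC=4: INC 2 -> ACC=-1 [depth=0]
Event 18 (EXEC): [MAIN] PC=5: INC 5 -> ACC=4 [depth=0]
Event 19 (EXEC): [MAIN] PC=6: NOP [depth=0]
Event 20 (EXEC): [MAIN] PC=7: HALT [depth=0]
Max depth observed: 2

Answer: 2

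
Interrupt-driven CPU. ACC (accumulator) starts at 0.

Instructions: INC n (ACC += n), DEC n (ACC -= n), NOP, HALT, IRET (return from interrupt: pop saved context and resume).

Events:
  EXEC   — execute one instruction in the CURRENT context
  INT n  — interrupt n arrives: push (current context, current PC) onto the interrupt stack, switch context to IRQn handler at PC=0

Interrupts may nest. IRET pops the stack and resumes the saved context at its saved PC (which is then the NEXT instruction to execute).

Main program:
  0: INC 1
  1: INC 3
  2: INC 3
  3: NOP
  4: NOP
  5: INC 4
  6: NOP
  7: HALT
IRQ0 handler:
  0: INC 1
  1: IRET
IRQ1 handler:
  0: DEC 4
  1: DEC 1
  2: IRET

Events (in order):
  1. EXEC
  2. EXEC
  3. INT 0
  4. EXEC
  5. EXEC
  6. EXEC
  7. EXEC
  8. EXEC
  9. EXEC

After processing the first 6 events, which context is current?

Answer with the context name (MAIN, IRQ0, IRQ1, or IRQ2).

Event 1 (EXEC): [MAIN] PC=0: INC 1 -> ACC=1
Event 2 (EXEC): [MAIN] PC=1: INC 3 -> ACC=4
Event 3 (INT 0): INT 0 arrives: push (MAIN, PC=2), enter IRQ0 at PC=0 (depth now 1)
Event 4 (EXEC): [IRQ0] PC=0: INC 1 -> ACC=5
Event 5 (EXEC): [IRQ0] PC=1: IRET -> resume MAIN at PC=2 (depth now 0)
Event 6 (EXEC): [MAIN] PC=2: INC 3 -> ACC=8

Answer: MAIN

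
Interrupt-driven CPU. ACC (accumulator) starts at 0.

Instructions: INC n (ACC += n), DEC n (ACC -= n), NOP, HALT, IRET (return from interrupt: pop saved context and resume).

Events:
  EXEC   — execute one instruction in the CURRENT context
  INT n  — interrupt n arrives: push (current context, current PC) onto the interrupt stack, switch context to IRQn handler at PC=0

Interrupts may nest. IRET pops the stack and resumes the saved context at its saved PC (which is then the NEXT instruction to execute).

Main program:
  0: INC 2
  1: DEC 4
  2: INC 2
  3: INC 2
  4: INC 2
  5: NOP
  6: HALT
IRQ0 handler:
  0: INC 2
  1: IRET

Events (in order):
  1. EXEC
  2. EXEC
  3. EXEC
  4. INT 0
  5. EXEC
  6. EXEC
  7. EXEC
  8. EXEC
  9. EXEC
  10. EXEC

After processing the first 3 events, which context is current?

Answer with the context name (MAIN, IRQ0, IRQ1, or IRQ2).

Answer: MAIN

Derivation:
Event 1 (EXEC): [MAIN] PC=0: INC 2 -> ACC=2
Event 2 (EXEC): [MAIN] PC=1: DEC 4 -> ACC=-2
Event 3 (EXEC): [MAIN] PC=2: INC 2 -> ACC=0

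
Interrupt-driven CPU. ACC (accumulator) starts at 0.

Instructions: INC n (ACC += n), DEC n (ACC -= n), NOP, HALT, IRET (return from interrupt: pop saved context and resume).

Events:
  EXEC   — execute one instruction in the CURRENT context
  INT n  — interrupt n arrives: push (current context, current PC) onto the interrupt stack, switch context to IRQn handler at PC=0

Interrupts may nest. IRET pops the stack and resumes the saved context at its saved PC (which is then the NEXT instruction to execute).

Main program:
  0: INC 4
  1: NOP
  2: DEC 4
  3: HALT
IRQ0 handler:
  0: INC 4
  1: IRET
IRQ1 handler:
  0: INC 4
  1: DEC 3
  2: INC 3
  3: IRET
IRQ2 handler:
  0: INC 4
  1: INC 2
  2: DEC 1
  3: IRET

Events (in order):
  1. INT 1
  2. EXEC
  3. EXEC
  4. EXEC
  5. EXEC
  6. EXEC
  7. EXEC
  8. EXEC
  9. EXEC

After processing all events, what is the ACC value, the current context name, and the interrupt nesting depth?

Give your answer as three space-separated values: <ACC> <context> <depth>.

Event 1 (INT 1): INT 1 arrives: push (MAIN, PC=0), enter IRQ1 at PC=0 (depth now 1)
Event 2 (EXEC): [IRQ1] PC=0: INC 4 -> ACC=4
Event 3 (EXEC): [IRQ1] PC=1: DEC 3 -> ACC=1
Event 4 (EXEC): [IRQ1] PC=2: INC 3 -> ACC=4
Event 5 (EXEC): [IRQ1] PC=3: IRET -> resume MAIN at PC=0 (depth now 0)
Event 6 (EXEC): [MAIN] PC=0: INC 4 -> ACC=8
Event 7 (EXEC): [MAIN] PC=1: NOP
Event 8 (EXEC): [MAIN] PC=2: DEC 4 -> ACC=4
Event 9 (EXEC): [MAIN] PC=3: HALT

Answer: 4 MAIN 0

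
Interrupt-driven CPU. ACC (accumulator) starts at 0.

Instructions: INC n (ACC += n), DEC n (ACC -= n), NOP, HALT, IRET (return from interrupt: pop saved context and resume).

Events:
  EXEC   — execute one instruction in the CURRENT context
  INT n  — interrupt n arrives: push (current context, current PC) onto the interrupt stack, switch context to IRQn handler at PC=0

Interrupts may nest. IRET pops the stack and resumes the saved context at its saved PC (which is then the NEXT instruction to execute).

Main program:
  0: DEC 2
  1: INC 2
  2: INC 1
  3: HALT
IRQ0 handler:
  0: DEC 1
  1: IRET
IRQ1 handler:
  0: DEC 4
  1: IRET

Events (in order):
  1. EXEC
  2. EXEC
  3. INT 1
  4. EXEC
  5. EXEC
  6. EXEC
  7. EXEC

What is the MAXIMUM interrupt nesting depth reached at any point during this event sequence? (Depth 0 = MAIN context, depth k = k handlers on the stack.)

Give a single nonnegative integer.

Event 1 (EXEC): [MAIN] PC=0: DEC 2 -> ACC=-2 [depth=0]
Event 2 (EXEC): [MAIN] PC=1: INC 2 -> ACC=0 [depth=0]
Event 3 (INT 1): INT 1 arrives: push (MAIN, PC=2), enter IRQ1 at PC=0 (depth now 1) [depth=1]
Event 4 (EXEC): [IRQ1] PC=0: DEC 4 -> ACC=-4 [depth=1]
Event 5 (EXEC): [IRQ1] PC=1: IRET -> resume MAIN at PC=2 (depth now 0) [depth=0]
Event 6 (EXEC): [MAIN] PC=2: INC 1 -> ACC=-3 [depth=0]
Event 7 (EXEC): [MAIN] PC=3: HALT [depth=0]
Max depth observed: 1

Answer: 1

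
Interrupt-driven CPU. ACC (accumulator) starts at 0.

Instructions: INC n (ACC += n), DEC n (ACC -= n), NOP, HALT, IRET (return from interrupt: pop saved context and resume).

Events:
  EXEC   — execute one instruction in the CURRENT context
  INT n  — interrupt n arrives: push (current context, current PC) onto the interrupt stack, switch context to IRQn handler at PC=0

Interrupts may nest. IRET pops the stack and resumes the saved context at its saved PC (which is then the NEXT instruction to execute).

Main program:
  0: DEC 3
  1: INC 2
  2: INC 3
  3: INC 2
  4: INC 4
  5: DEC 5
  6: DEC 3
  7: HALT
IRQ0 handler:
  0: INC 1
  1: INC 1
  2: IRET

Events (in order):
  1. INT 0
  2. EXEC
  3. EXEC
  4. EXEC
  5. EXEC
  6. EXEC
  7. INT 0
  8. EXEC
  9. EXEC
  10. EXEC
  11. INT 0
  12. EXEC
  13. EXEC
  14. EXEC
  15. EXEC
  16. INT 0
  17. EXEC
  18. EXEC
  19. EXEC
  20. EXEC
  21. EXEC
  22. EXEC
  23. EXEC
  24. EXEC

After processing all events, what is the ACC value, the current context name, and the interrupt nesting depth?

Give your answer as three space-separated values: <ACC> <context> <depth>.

Event 1 (INT 0): INT 0 arrives: push (MAIN, PC=0), enter IRQ0 at PC=0 (depth now 1)
Event 2 (EXEC): [IRQ0] PC=0: INC 1 -> ACC=1
Event 3 (EXEC): [IRQ0] PC=1: INC 1 -> ACC=2
Event 4 (EXEC): [IRQ0] PC=2: IRET -> resume MAIN at PC=0 (depth now 0)
Event 5 (EXEC): [MAIN] PC=0: DEC 3 -> ACC=-1
Event 6 (EXEC): [MAIN] PC=1: INC 2 -> ACC=1
Event 7 (INT 0): INT 0 arrives: push (MAIN, PC=2), enter IRQ0 at PC=0 (depth now 1)
Event 8 (EXEC): [IRQ0] PC=0: INC 1 -> ACC=2
Event 9 (EXEC): [IRQ0] PC=1: INC 1 -> ACC=3
Event 10 (EXEC): [IRQ0] PC=2: IRET -> resume MAIN at PC=2 (depth now 0)
Event 11 (INT 0): INT 0 arrives: push (MAIN, PC=2), enter IRQ0 at PC=0 (depth now 1)
Event 12 (EXEC): [IRQ0] PC=0: INC 1 -> ACC=4
Event 13 (EXEC): [IRQ0] PC=1: INC 1 -> ACC=5
Event 14 (EXEC): [IRQ0] PC=2: IRET -> resume MAIN at PC=2 (depth now 0)
Event 15 (EXEC): [MAIN] PC=2: INC 3 -> ACC=8
Event 16 (INT 0): INT 0 arrives: push (MAIN, PC=3), enter IRQ0 at PC=0 (depth now 1)
Event 17 (EXEC): [IRQ0] PC=0: INC 1 -> ACC=9
Event 18 (EXEC): [IRQ0] PC=1: INC 1 -> ACC=10
Event 19 (EXEC): [IRQ0] PC=2: IRET -> resume MAIN at PC=3 (depth now 0)
Event 20 (EXEC): [MAIN] PC=3: INC 2 -> ACC=12
Event 21 (EXEC): [MAIN] PC=4: INC 4 -> ACC=16
Event 22 (EXEC): [MAIN] PC=5: DEC 5 -> ACC=11
Event 23 (EXEC): [MAIN] PC=6: DEC 3 -> ACC=8
Event 24 (EXEC): [MAIN] PC=7: HALT

Answer: 8 MAIN 0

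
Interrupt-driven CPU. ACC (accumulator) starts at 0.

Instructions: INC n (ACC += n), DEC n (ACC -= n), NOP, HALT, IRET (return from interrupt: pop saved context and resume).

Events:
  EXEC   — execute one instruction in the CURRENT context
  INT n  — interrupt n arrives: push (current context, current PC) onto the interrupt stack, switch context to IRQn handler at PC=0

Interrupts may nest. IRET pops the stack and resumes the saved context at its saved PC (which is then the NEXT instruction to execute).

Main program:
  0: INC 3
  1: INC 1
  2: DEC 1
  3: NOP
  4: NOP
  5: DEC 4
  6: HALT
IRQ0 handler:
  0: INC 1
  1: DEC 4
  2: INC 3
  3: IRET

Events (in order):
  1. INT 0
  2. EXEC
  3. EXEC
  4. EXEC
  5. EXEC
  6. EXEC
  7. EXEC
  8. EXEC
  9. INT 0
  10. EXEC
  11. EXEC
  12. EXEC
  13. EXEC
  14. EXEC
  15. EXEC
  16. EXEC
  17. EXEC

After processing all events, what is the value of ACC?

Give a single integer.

Answer: -1

Derivation:
Event 1 (INT 0): INT 0 arrives: push (MAIN, PC=0), enter IRQ0 at PC=0 (depth now 1)
Event 2 (EXEC): [IRQ0] PC=0: INC 1 -> ACC=1
Event 3 (EXEC): [IRQ0] PC=1: DEC 4 -> ACC=-3
Event 4 (EXEC): [IRQ0] PC=2: INC 3 -> ACC=0
Event 5 (EXEC): [IRQ0] PC=3: IRET -> resume MAIN at PC=0 (depth now 0)
Event 6 (EXEC): [MAIN] PC=0: INC 3 -> ACC=3
Event 7 (EXEC): [MAIN] PC=1: INC 1 -> ACC=4
Event 8 (EXEC): [MAIN] PC=2: DEC 1 -> ACC=3
Event 9 (INT 0): INT 0 arrives: push (MAIN, PC=3), enter IRQ0 at PC=0 (depth now 1)
Event 10 (EXEC): [IRQ0] PC=0: INC 1 -> ACC=4
Event 11 (EXEC): [IRQ0] PC=1: DEC 4 -> ACC=0
Event 12 (EXEC): [IRQ0] PC=2: INC 3 -> ACC=3
Event 13 (EXEC): [IRQ0] PC=3: IRET -> resume MAIN at PC=3 (depth now 0)
Event 14 (EXEC): [MAIN] PC=3: NOP
Event 15 (EXEC): [MAIN] PC=4: NOP
Event 16 (EXEC): [MAIN] PC=5: DEC 4 -> ACC=-1
Event 17 (EXEC): [MAIN] PC=6: HALT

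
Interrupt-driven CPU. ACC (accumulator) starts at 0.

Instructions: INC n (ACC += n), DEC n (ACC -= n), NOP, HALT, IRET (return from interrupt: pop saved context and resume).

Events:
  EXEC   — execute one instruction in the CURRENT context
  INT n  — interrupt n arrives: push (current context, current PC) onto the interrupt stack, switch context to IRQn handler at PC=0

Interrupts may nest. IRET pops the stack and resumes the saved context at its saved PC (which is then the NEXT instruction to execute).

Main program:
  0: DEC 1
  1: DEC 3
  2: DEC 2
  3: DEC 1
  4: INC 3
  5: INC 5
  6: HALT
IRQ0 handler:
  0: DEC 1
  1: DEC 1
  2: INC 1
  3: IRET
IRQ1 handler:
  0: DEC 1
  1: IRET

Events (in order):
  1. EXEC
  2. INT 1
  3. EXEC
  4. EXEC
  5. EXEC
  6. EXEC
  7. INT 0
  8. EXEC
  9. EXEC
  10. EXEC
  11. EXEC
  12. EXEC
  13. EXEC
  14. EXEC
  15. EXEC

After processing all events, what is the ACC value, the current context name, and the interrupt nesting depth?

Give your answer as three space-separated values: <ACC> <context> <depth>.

Answer: -1 MAIN 0

Derivation:
Event 1 (EXEC): [MAIN] PC=0: DEC 1 -> ACC=-1
Event 2 (INT 1): INT 1 arrives: push (MAIN, PC=1), enter IRQ1 at PC=0 (depth now 1)
Event 3 (EXEC): [IRQ1] PC=0: DEC 1 -> ACC=-2
Event 4 (EXEC): [IRQ1] PC=1: IRET -> resume MAIN at PC=1 (depth now 0)
Event 5 (EXEC): [MAIN] PC=1: DEC 3 -> ACC=-5
Event 6 (EXEC): [MAIN] PC=2: DEC 2 -> ACC=-7
Event 7 (INT 0): INT 0 arrives: push (MAIN, PC=3), enter IRQ0 at PC=0 (depth now 1)
Event 8 (EXEC): [IRQ0] PC=0: DEC 1 -> ACC=-8
Event 9 (EXEC): [IRQ0] PC=1: DEC 1 -> ACC=-9
Event 10 (EXEC): [IRQ0] PC=2: INC 1 -> ACC=-8
Event 11 (EXEC): [IRQ0] PC=3: IRET -> resume MAIN at PC=3 (depth now 0)
Event 12 (EXEC): [MAIN] PC=3: DEC 1 -> ACC=-9
Event 13 (EXEC): [MAIN] PC=4: INC 3 -> ACC=-6
Event 14 (EXEC): [MAIN] PC=5: INC 5 -> ACC=-1
Event 15 (EXEC): [MAIN] PC=6: HALT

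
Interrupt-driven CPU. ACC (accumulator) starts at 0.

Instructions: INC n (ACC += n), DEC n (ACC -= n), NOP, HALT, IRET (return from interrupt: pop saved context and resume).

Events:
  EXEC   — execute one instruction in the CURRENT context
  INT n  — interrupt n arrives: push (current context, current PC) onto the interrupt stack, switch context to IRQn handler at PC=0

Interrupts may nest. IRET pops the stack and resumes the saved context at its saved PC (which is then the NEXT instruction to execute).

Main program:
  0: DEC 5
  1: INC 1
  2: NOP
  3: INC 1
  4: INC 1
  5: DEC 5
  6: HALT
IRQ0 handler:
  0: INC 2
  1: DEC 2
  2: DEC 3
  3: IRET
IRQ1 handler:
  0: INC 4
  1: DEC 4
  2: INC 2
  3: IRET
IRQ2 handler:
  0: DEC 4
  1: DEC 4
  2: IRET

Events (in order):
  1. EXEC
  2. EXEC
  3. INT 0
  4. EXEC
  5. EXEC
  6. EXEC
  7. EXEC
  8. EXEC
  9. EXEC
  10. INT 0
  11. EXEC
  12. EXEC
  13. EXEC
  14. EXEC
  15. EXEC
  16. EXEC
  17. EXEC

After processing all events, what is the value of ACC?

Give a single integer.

Event 1 (EXEC): [MAIN] PC=0: DEC 5 -> ACC=-5
Event 2 (EXEC): [MAIN] PC=1: INC 1 -> ACC=-4
Event 3 (INT 0): INT 0 arrives: push (MAIN, PC=2), enter IRQ0 at PC=0 (depth now 1)
Event 4 (EXEC): [IRQ0] PC=0: INC 2 -> ACC=-2
Event 5 (EXEC): [IRQ0] PC=1: DEC 2 -> ACC=-4
Event 6 (EXEC): [IRQ0] PC=2: DEC 3 -> ACC=-7
Event 7 (EXEC): [IRQ0] PC=3: IRET -> resume MAIN at PC=2 (depth now 0)
Event 8 (EXEC): [MAIN] PC=2: NOP
Event 9 (EXEC): [MAIN] PC=3: INC 1 -> ACC=-6
Event 10 (INT 0): INT 0 arrives: push (MAIN, PC=4), enter IRQ0 at PC=0 (depth now 1)
Event 11 (EXEC): [IRQ0] PC=0: INC 2 -> ACC=-4
Event 12 (EXEC): [IRQ0] PC=1: DEC 2 -> ACC=-6
Event 13 (EXEC): [IRQ0] PC=2: DEC 3 -> ACC=-9
Event 14 (EXEC): [IRQ0] PC=3: IRET -> resume MAIN at PC=4 (depth now 0)
Event 15 (EXEC): [MAIN] PC=4: INC 1 -> ACC=-8
Event 16 (EXEC): [MAIN] PC=5: DEC 5 -> ACC=-13
Event 17 (EXEC): [MAIN] PC=6: HALT

Answer: -13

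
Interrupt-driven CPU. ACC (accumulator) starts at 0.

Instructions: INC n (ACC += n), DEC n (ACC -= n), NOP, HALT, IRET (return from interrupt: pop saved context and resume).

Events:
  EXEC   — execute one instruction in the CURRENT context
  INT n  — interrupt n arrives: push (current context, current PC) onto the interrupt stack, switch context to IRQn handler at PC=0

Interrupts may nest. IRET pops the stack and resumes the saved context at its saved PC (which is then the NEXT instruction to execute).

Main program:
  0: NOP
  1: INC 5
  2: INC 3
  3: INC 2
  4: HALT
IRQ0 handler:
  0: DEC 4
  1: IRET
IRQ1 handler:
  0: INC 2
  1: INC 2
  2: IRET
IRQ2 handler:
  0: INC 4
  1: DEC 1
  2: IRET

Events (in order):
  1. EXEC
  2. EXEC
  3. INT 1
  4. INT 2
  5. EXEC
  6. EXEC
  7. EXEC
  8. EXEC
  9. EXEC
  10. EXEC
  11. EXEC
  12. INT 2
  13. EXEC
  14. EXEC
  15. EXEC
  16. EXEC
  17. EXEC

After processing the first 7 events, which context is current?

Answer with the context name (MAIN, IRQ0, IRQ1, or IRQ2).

Event 1 (EXEC): [MAIN] PC=0: NOP
Event 2 (EXEC): [MAIN] PC=1: INC 5 -> ACC=5
Event 3 (INT 1): INT 1 arrives: push (MAIN, PC=2), enter IRQ1 at PC=0 (depth now 1)
Event 4 (INT 2): INT 2 arrives: push (IRQ1, PC=0), enter IRQ2 at PC=0 (depth now 2)
Event 5 (EXEC): [IRQ2] PC=0: INC 4 -> ACC=9
Event 6 (EXEC): [IRQ2] PC=1: DEC 1 -> ACC=8
Event 7 (EXEC): [IRQ2] PC=2: IRET -> resume IRQ1 at PC=0 (depth now 1)

Answer: IRQ1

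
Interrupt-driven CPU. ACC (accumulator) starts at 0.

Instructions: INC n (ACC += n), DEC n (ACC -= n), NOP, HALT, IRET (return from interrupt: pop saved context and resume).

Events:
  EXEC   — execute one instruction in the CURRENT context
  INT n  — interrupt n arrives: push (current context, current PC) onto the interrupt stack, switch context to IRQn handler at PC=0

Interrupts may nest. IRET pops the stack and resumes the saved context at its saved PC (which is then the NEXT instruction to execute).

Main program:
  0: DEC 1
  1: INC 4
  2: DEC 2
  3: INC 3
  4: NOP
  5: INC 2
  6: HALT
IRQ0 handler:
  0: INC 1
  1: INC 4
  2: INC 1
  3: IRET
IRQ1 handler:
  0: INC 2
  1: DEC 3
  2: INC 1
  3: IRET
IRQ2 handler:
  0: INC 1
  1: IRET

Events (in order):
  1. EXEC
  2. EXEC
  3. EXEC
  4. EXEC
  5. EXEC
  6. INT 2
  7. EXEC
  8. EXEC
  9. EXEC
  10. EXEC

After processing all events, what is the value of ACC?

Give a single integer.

Event 1 (EXEC): [MAIN] PC=0: DEC 1 -> ACC=-1
Event 2 (EXEC): [MAIN] PC=1: INC 4 -> ACC=3
Event 3 (EXEC): [MAIN] PC=2: DEC 2 -> ACC=1
Event 4 (EXEC): [MAIN] PC=3: INC 3 -> ACC=4
Event 5 (EXEC): [MAIN] PC=4: NOP
Event 6 (INT 2): INT 2 arrives: push (MAIN, PC=5), enter IRQ2 at PC=0 (depth now 1)
Event 7 (EXEC): [IRQ2] PC=0: INC 1 -> ACC=5
Event 8 (EXEC): [IRQ2] PC=1: IRET -> resume MAIN at PC=5 (depth now 0)
Event 9 (EXEC): [MAIN] PC=5: INC 2 -> ACC=7
Event 10 (EXEC): [MAIN] PC=6: HALT

Answer: 7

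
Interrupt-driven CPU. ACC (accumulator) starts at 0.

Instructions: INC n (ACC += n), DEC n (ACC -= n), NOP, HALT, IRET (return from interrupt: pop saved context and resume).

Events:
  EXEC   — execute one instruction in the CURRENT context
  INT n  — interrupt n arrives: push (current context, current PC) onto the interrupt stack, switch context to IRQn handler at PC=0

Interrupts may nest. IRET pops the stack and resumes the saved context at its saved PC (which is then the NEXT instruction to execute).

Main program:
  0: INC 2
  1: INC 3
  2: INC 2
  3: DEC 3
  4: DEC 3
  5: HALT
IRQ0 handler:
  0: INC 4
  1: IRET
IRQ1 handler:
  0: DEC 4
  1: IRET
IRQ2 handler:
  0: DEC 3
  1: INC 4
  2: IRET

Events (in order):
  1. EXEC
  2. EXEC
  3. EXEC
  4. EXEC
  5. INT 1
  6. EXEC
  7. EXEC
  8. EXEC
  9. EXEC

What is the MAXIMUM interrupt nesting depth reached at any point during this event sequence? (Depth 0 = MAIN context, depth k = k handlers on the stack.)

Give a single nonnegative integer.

Answer: 1

Derivation:
Event 1 (EXEC): [MAIN] PC=0: INC 2 -> ACC=2 [depth=0]
Event 2 (EXEC): [MAIN] PC=1: INC 3 -> ACC=5 [depth=0]
Event 3 (EXEC): [MAIN] PC=2: INC 2 -> ACC=7 [depth=0]
Event 4 (EXEC): [MAIN] PC=3: DEC 3 -> ACC=4 [depth=0]
Event 5 (INT 1): INT 1 arrives: push (MAIN, PC=4), enter IRQ1 at PC=0 (depth now 1) [depth=1]
Event 6 (EXEC): [IRQ1] PC=0: DEC 4 -> ACC=0 [depth=1]
Event 7 (EXEC): [IRQ1] PC=1: IRET -> resume MAIN at PC=4 (depth now 0) [depth=0]
Event 8 (EXEC): [MAIN] PC=4: DEC 3 -> ACC=-3 [depth=0]
Event 9 (EXEC): [MAIN] PC=5: HALT [depth=0]
Max depth observed: 1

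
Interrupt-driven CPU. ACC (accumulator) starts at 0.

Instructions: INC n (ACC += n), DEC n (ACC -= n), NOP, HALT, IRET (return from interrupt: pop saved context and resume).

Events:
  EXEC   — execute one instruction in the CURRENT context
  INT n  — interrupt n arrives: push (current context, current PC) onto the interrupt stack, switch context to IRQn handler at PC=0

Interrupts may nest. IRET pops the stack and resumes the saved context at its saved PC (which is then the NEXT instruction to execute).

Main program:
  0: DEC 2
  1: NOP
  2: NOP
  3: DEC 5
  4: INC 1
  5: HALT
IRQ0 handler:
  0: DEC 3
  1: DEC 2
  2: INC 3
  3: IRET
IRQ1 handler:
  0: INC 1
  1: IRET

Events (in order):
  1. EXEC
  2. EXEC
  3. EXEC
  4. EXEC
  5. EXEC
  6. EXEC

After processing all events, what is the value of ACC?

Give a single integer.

Answer: -6

Derivation:
Event 1 (EXEC): [MAIN] PC=0: DEC 2 -> ACC=-2
Event 2 (EXEC): [MAIN] PC=1: NOP
Event 3 (EXEC): [MAIN] PC=2: NOP
Event 4 (EXEC): [MAIN] PC=3: DEC 5 -> ACC=-7
Event 5 (EXEC): [MAIN] PC=4: INC 1 -> ACC=-6
Event 6 (EXEC): [MAIN] PC=5: HALT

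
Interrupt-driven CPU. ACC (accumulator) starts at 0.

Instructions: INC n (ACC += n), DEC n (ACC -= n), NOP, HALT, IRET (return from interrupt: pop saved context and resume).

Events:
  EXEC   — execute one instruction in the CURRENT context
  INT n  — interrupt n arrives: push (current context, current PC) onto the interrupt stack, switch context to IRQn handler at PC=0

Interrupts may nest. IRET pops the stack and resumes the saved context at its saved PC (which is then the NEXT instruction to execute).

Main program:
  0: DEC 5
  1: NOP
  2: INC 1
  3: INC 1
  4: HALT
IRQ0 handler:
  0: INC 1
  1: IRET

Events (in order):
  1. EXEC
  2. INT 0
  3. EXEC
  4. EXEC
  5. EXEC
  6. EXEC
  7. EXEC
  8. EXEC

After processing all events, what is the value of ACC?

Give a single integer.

Answer: -2

Derivation:
Event 1 (EXEC): [MAIN] PC=0: DEC 5 -> ACC=-5
Event 2 (INT 0): INT 0 arrives: push (MAIN, PC=1), enter IRQ0 at PC=0 (depth now 1)
Event 3 (EXEC): [IRQ0] PC=0: INC 1 -> ACC=-4
Event 4 (EXEC): [IRQ0] PC=1: IRET -> resume MAIN at PC=1 (depth now 0)
Event 5 (EXEC): [MAIN] PC=1: NOP
Event 6 (EXEC): [MAIN] PC=2: INC 1 -> ACC=-3
Event 7 (EXEC): [MAIN] PC=3: INC 1 -> ACC=-2
Event 8 (EXEC): [MAIN] PC=4: HALT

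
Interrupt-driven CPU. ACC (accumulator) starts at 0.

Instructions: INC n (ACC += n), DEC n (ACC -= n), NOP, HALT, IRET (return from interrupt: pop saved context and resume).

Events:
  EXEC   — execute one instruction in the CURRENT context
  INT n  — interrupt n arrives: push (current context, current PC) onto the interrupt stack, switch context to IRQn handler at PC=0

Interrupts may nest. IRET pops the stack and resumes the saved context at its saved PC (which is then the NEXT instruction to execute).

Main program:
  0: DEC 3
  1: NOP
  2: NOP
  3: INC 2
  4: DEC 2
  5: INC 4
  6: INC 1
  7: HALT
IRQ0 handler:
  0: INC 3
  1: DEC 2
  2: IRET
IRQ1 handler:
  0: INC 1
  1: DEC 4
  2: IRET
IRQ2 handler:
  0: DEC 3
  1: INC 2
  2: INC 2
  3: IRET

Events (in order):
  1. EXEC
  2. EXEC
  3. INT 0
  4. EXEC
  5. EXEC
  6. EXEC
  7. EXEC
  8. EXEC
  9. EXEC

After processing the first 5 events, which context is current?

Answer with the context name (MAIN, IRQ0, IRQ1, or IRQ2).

Answer: IRQ0

Derivation:
Event 1 (EXEC): [MAIN] PC=0: DEC 3 -> ACC=-3
Event 2 (EXEC): [MAIN] PC=1: NOP
Event 3 (INT 0): INT 0 arrives: push (MAIN, PC=2), enter IRQ0 at PC=0 (depth now 1)
Event 4 (EXEC): [IRQ0] PC=0: INC 3 -> ACC=0
Event 5 (EXEC): [IRQ0] PC=1: DEC 2 -> ACC=-2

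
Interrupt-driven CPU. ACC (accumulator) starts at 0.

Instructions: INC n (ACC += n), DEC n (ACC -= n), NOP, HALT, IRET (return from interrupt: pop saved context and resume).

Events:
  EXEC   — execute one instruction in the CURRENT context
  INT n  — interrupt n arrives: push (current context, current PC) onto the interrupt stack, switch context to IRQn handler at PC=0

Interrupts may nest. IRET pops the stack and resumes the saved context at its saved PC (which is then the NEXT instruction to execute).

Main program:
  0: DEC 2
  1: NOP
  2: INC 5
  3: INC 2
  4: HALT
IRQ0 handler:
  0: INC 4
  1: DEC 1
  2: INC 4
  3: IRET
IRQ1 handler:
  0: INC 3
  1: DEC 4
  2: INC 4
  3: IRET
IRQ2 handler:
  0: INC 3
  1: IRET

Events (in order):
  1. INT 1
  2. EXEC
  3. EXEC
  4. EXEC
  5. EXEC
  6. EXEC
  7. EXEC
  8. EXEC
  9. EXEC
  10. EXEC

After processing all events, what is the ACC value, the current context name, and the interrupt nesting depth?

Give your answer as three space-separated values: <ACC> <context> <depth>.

Event 1 (INT 1): INT 1 arrives: push (MAIN, PC=0), enter IRQ1 at PC=0 (depth now 1)
Event 2 (EXEC): [IRQ1] PC=0: INC 3 -> ACC=3
Event 3 (EXEC): [IRQ1] PC=1: DEC 4 -> ACC=-1
Event 4 (EXEC): [IRQ1] PC=2: INC 4 -> ACC=3
Event 5 (EXEC): [IRQ1] PC=3: IRET -> resume MAIN at PC=0 (depth now 0)
Event 6 (EXEC): [MAIN] PC=0: DEC 2 -> ACC=1
Event 7 (EXEC): [MAIN] PC=1: NOP
Event 8 (EXEC): [MAIN] PC=2: INC 5 -> ACC=6
Event 9 (EXEC): [MAIN] PC=3: INC 2 -> ACC=8
Event 10 (EXEC): [MAIN] PC=4: HALT

Answer: 8 MAIN 0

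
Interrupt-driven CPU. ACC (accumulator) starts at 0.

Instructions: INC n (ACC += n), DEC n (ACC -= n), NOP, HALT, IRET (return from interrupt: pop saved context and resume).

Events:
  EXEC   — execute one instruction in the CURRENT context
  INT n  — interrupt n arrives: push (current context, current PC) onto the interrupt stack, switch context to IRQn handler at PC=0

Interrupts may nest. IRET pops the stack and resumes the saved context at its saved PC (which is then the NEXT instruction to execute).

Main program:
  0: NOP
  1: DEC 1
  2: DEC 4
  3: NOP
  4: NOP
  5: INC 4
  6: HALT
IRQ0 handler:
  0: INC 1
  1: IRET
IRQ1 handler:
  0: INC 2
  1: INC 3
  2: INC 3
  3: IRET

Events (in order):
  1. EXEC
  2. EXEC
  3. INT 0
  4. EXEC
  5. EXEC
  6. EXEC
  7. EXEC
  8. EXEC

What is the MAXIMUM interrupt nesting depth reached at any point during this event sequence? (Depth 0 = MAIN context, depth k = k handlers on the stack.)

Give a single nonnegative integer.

Answer: 1

Derivation:
Event 1 (EXEC): [MAIN] PC=0: NOP [depth=0]
Event 2 (EXEC): [MAIN] PC=1: DEC 1 -> ACC=-1 [depth=0]
Event 3 (INT 0): INT 0 arrives: push (MAIN, PC=2), enter IRQ0 at PC=0 (depth now 1) [depth=1]
Event 4 (EXEC): [IRQ0] PC=0: INC 1 -> ACC=0 [depth=1]
Event 5 (EXEC): [IRQ0] PC=1: IRET -> resume MAIN at PC=2 (depth now 0) [depth=0]
Event 6 (EXEC): [MAIN] PC=2: DEC 4 -> ACC=-4 [depth=0]
Event 7 (EXEC): [MAIN] PC=3: NOP [depth=0]
Event 8 (EXEC): [MAIN] PC=4: NOP [depth=0]
Max depth observed: 1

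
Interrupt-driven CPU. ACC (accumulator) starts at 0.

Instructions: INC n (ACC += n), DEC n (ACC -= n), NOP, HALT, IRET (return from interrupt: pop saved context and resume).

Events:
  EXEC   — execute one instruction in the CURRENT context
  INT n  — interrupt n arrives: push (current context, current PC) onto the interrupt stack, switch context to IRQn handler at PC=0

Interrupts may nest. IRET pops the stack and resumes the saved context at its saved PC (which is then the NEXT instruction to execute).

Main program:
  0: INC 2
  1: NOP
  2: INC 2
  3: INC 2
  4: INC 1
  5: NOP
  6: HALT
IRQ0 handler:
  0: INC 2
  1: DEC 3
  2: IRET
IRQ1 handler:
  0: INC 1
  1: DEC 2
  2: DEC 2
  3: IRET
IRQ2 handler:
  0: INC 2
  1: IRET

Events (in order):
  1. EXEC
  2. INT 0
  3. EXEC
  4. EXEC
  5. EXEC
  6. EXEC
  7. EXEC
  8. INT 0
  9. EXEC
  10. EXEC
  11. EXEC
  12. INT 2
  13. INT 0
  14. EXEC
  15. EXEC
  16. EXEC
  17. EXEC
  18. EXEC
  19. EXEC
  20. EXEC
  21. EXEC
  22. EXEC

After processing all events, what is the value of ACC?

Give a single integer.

Answer: 6

Derivation:
Event 1 (EXEC): [MAIN] PC=0: INC 2 -> ACC=2
Event 2 (INT 0): INT 0 arrives: push (MAIN, PC=1), enter IRQ0 at PC=0 (depth now 1)
Event 3 (EXEC): [IRQ0] PC=0: INC 2 -> ACC=4
Event 4 (EXEC): [IRQ0] PC=1: DEC 3 -> ACC=1
Event 5 (EXEC): [IRQ0] PC=2: IRET -> resume MAIN at PC=1 (depth now 0)
Event 6 (EXEC): [MAIN] PC=1: NOP
Event 7 (EXEC): [MAIN] PC=2: INC 2 -> ACC=3
Event 8 (INT 0): INT 0 arrives: push (MAIN, PC=3), enter IRQ0 at PC=0 (depth now 1)
Event 9 (EXEC): [IRQ0] PC=0: INC 2 -> ACC=5
Event 10 (EXEC): [IRQ0] PC=1: DEC 3 -> ACC=2
Event 11 (EXEC): [IRQ0] PC=2: IRET -> resume MAIN at PC=3 (depth now 0)
Event 12 (INT 2): INT 2 arrives: push (MAIN, PC=3), enter IRQ2 at PC=0 (depth now 1)
Event 13 (INT 0): INT 0 arrives: push (IRQ2, PC=0), enter IRQ0 at PC=0 (depth now 2)
Event 14 (EXEC): [IRQ0] PC=0: INC 2 -> ACC=4
Event 15 (EXEC): [IRQ0] PC=1: DEC 3 -> ACC=1
Event 16 (EXEC): [IRQ0] PC=2: IRET -> resume IRQ2 at PC=0 (depth now 1)
Event 17 (EXEC): [IRQ2] PC=0: INC 2 -> ACC=3
Event 18 (EXEC): [IRQ2] PC=1: IRET -> resume MAIN at PC=3 (depth now 0)
Event 19 (EXEC): [MAIN] PC=3: INC 2 -> ACC=5
Event 20 (EXEC): [MAIN] PC=4: INC 1 -> ACC=6
Event 21 (EXEC): [MAIN] PC=5: NOP
Event 22 (EXEC): [MAIN] PC=6: HALT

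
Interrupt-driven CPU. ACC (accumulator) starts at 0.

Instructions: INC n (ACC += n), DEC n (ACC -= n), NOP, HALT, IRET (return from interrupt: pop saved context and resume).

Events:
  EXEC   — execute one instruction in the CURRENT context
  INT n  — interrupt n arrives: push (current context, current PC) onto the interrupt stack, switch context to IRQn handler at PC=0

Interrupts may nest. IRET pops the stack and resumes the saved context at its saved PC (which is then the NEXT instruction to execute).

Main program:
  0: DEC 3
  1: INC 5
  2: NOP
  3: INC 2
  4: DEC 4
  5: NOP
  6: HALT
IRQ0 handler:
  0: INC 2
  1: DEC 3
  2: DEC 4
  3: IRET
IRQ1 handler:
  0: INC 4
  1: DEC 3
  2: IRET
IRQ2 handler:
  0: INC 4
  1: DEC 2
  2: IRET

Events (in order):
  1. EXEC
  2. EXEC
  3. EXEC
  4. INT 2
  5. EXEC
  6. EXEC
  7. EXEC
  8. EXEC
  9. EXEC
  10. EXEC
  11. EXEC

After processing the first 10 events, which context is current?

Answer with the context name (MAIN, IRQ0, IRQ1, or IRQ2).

Event 1 (EXEC): [MAIN] PC=0: DEC 3 -> ACC=-3
Event 2 (EXEC): [MAIN] PC=1: INC 5 -> ACC=2
Event 3 (EXEC): [MAIN] PC=2: NOP
Event 4 (INT 2): INT 2 arrives: push (MAIN, PC=3), enter IRQ2 at PC=0 (depth now 1)
Event 5 (EXEC): [IRQ2] PC=0: INC 4 -> ACC=6
Event 6 (EXEC): [IRQ2] PC=1: DEC 2 -> ACC=4
Event 7 (EXEC): [IRQ2] PC=2: IRET -> resume MAIN at PC=3 (depth now 0)
Event 8 (EXEC): [MAIN] PC=3: INC 2 -> ACC=6
Event 9 (EXEC): [MAIN] PC=4: DEC 4 -> ACC=2
Event 10 (EXEC): [MAIN] PC=5: NOP

Answer: MAIN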